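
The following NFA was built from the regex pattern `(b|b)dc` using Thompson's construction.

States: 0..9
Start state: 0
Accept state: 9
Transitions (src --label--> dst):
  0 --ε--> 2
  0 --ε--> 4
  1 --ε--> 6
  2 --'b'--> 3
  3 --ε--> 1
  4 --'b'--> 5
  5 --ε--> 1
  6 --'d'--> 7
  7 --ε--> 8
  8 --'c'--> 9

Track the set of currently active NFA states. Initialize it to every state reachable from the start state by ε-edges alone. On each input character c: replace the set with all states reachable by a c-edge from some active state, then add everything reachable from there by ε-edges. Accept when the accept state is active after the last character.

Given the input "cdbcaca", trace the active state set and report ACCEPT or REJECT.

S₀ = ε-closure({0}) = {0,2,4}
'c' @ 1: {}  — dead — no transitions
rest 'dbcaca' ignored (set empty)
after full input: {}  (accept=9 not in)

Answer: REJECT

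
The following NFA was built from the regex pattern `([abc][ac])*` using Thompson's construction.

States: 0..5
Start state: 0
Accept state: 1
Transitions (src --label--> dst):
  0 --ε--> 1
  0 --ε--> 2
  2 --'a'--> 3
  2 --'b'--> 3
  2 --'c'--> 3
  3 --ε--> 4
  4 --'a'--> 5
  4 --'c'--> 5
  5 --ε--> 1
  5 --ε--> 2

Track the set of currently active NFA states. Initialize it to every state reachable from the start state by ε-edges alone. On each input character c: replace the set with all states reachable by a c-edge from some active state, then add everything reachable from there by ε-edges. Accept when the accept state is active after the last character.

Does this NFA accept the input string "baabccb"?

S₀ = ε-closure({0}) = {0,1,2}
'b' @ 1: {3,4}
'a' @ 2: {1,2,5}  ✓accept
'a' @ 3: {3,4}
'b' @ 4: {}  — no active states
rest 'ccb' ignored (set empty)
end set {} — state 1 not in

Answer: REJECT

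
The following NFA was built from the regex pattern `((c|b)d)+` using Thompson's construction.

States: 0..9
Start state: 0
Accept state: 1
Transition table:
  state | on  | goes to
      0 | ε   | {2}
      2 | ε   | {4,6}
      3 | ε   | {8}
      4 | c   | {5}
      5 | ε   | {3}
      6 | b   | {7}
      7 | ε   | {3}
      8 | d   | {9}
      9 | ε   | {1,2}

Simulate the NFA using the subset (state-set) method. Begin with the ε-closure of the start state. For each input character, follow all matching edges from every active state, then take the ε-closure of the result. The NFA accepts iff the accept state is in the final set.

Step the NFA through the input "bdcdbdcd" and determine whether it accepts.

S₀ = ε-closure({0}) = {0,2,4,6}
'b' @ 1: {3,7,8}
'd' @ 2: {1,2,4,6,9}  ✓accept
'c' @ 3: {3,5,8}
'd' @ 4: {1,2,4,6,9}  ✓accept
'b' @ 5: {3,7,8}
'd' @ 6: {1,2,4,6,9}  ✓accept
'c' @ 7: {3,5,8}
'd' @ 8: {1,2,4,6,9}  ✓accept
after full input: {1,2,4,6,9}  (accept=1 in)

Answer: ACCEPT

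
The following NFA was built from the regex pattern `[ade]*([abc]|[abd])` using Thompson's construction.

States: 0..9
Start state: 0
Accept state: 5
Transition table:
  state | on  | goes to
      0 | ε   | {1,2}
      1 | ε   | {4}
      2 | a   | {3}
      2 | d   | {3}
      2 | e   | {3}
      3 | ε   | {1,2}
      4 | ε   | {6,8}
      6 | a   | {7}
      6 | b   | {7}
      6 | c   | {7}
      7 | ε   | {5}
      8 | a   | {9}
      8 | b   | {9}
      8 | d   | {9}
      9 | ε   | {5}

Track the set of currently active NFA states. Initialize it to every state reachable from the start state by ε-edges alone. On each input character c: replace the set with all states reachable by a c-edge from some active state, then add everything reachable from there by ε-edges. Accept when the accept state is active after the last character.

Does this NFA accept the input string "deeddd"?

Answer: ACCEPT

Derivation:
start: ε-closure({0}) = {0,1,2,4,6,8}
'd' @ 1: {1,2,3,4,5,6,8,9}  (accept∈set)
'e' @ 2: {1,2,3,4,6,8}
'e' @ 3: {1,2,3,4,6,8}
'd' @ 4: {1,2,3,4,5,6,8,9}  (accept∈set)
'd' @ 5: {1,2,3,4,5,6,8,9}  (accept∈set)
'd' @ 6: {1,2,3,4,5,6,8,9}  (accept∈set)
final: {1,2,3,4,5,6,8,9}; accept 5 in set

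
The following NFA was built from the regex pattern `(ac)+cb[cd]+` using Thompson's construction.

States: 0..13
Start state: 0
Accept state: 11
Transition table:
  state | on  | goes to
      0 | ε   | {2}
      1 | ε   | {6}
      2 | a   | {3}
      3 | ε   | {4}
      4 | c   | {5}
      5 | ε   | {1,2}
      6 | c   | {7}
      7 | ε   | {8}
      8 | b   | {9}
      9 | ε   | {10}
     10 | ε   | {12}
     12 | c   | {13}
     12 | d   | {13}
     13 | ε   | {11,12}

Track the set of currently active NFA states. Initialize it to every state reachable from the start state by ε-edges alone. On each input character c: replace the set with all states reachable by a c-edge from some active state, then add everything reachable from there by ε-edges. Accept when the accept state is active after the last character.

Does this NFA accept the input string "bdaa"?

Answer: REJECT

Trace:
start: ε-closure({0}) = {0,2}
'b' @ 1: {}  — dead — no transitions
rest 'daa' ignored (set empty)
final: {}; accept 11 not in set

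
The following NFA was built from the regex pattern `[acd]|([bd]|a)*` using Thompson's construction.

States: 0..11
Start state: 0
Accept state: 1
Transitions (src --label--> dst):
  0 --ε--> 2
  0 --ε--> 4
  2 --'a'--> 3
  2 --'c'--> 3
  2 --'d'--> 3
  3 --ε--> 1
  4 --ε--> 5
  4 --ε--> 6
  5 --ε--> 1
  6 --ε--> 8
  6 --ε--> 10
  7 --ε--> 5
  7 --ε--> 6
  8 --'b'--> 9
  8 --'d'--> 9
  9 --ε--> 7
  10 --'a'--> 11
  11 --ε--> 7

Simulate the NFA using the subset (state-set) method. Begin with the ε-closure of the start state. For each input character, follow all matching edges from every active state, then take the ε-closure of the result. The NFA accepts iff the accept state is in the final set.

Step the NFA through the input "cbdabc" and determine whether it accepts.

Answer: REJECT

Trace:
S₀ = ε-closure({0}) = {0,1,2,4,5,6,8,10}
'c' @ 1: {1,3}  [accepting]
'b' @ 2: {}  — state set empty
rest 'dabc' ignored (set empty)
after full input: {}  (accept=1 not in)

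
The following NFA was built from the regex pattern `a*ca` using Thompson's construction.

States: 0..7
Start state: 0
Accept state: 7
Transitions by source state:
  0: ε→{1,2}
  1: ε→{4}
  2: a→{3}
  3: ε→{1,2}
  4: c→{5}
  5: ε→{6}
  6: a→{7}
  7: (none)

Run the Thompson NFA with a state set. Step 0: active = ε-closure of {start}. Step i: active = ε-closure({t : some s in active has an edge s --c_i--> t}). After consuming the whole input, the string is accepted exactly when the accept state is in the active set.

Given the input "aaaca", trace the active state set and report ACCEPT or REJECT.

S₀ = ε-closure({0}) = {0,1,2,4}
'a' @ 1: {1,2,3,4}
'a' @ 2: {1,2,3,4}
'a' @ 3: {1,2,3,4}
'c' @ 4: {5,6}
'a' @ 5: {7}  ✓accept
end set {7} — state 7 in

Answer: ACCEPT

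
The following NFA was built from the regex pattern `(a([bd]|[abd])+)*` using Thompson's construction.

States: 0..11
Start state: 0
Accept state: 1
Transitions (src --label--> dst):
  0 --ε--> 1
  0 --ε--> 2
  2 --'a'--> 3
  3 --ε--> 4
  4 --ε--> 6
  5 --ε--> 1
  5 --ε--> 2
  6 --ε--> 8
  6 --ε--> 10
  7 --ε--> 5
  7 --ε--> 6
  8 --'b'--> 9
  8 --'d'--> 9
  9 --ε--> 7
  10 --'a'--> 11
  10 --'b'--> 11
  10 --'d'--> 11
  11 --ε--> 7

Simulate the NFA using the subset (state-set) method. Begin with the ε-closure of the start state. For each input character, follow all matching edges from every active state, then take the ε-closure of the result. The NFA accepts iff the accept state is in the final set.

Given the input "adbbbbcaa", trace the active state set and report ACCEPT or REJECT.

initial (ε-close {0}): {0,1,2}
'a' @ 1: {3,4,6,8,10}
'd' @ 2: {1,2,5,6,7,8,9,10,11}  (accept∈set)
'b' @ 3: {1,2,5,6,7,8,9,10,11}  (accept∈set)
'b' @ 4: {1,2,5,6,7,8,9,10,11}  (accept∈set)
'b' @ 5: {1,2,5,6,7,8,9,10,11}  (accept∈set)
'b' @ 6: {1,2,5,6,7,8,9,10,11}  (accept∈set)
'c' @ 7: {}  — dead — no transitions
rest 'aa' ignored (set empty)
after full input: {}  (accept=1 not in)

Answer: REJECT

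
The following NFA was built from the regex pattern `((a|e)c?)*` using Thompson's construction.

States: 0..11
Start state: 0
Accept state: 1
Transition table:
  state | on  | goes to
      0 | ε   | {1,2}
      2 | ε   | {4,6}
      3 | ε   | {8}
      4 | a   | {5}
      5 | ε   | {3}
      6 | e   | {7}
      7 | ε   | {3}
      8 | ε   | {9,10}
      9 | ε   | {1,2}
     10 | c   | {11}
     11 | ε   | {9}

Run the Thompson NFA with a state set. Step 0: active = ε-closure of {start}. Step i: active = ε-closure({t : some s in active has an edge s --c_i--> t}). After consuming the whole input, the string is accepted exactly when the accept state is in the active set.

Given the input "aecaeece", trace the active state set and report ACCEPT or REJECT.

Answer: ACCEPT

Steps:
start: ε-closure({0}) = {0,1,2,4,6}
'a' @ 1: {1,2,3,4,5,6,8,9,10}  (accept∈set)
'e' @ 2: {1,2,3,4,6,7,8,9,10}  (accept∈set)
'c' @ 3: {1,2,4,6,9,11}  (accept∈set)
'a' @ 4: {1,2,3,4,5,6,8,9,10}  (accept∈set)
'e' @ 5: {1,2,3,4,6,7,8,9,10}  (accept∈set)
'e' @ 6: {1,2,3,4,6,7,8,9,10}  (accept∈set)
'c' @ 7: {1,2,4,6,9,11}  (accept∈set)
'e' @ 8: {1,2,3,4,6,7,8,9,10}  (accept∈set)
after full input: {1,2,3,4,6,7,8,9,10}  (accept=1 in)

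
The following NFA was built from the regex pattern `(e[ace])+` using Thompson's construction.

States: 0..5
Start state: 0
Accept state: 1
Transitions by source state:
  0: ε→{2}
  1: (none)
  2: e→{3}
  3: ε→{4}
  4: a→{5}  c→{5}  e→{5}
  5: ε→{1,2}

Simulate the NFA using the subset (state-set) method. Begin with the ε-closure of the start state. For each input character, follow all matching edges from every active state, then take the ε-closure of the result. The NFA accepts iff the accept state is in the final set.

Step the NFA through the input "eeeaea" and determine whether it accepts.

Answer: ACCEPT

Derivation:
initial (ε-close {0}): {0,2}
'e' @ 1: {3,4}
'e' @ 2: {1,2,5}  [accepting]
'e' @ 3: {3,4}
'a' @ 4: {1,2,5}  [accepting]
'e' @ 5: {3,4}
'a' @ 6: {1,2,5}  [accepting]
final: {1,2,5}; accept 1 in set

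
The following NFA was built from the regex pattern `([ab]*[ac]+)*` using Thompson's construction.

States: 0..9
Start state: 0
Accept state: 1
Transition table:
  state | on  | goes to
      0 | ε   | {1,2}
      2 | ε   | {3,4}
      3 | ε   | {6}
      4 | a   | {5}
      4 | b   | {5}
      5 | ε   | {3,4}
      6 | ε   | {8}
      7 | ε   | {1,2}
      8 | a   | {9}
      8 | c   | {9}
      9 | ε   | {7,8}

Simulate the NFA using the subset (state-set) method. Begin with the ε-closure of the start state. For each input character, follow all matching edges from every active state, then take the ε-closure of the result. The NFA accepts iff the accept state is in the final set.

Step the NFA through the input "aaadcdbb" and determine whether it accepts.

start: ε-closure({0}) = {0,1,2,3,4,6,8}
'a' @ 1: {1,2,3,4,5,6,7,8,9}  ✓accept
'a' @ 2: {1,2,3,4,5,6,7,8,9}  ✓accept
'a' @ 3: {1,2,3,4,5,6,7,8,9}  ✓accept
'd' @ 4: {}  — no active states
rest 'cdbb' ignored (set empty)
end set {} — state 1 not in

Answer: REJECT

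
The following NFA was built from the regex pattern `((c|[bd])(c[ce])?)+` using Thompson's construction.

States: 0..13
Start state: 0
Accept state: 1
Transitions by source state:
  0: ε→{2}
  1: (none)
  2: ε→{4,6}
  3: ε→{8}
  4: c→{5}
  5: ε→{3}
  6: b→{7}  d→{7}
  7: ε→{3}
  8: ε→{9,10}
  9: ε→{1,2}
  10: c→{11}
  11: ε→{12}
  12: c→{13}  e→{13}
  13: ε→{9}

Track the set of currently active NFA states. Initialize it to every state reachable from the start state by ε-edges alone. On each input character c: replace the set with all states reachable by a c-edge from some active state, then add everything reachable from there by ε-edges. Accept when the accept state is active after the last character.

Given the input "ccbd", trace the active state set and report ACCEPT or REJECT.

Answer: ACCEPT

Derivation:
initial (ε-close {0}): {0,2,4,6}
'c' @ 1: {1,2,3,4,5,6,8,9,10}  [accepting]
'c' @ 2: {1,2,3,4,5,6,8,9,10,11,12}  [accepting]
'b' @ 3: {1,2,3,4,6,7,8,9,10}  [accepting]
'd' @ 4: {1,2,3,4,6,7,8,9,10}  [accepting]
final: {1,2,3,4,6,7,8,9,10}; accept 1 in set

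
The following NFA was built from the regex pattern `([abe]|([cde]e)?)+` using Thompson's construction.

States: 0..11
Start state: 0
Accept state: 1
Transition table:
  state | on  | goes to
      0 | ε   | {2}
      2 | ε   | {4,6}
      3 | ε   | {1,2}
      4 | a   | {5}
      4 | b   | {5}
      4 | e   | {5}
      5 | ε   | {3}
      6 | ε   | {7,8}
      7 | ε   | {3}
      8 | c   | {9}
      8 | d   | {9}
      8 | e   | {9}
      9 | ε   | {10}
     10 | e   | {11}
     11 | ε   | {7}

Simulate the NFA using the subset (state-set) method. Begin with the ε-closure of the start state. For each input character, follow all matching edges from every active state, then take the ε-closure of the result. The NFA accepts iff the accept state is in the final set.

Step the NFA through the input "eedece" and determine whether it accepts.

initial (ε-close {0}): {0,1,2,3,4,6,7,8}
'e' @ 1: {1,2,3,4,5,6,7,8,9,10}  (accept∈set)
'e' @ 2: {1,2,3,4,5,6,7,8,9,10,11}  (accept∈set)
'd' @ 3: {9,10}
'e' @ 4: {1,2,3,4,6,7,8,11}  (accept∈set)
'c' @ 5: {9,10}
'e' @ 6: {1,2,3,4,6,7,8,11}  (accept∈set)
after full input: {1,2,3,4,6,7,8,11}  (accept=1 in)

Answer: ACCEPT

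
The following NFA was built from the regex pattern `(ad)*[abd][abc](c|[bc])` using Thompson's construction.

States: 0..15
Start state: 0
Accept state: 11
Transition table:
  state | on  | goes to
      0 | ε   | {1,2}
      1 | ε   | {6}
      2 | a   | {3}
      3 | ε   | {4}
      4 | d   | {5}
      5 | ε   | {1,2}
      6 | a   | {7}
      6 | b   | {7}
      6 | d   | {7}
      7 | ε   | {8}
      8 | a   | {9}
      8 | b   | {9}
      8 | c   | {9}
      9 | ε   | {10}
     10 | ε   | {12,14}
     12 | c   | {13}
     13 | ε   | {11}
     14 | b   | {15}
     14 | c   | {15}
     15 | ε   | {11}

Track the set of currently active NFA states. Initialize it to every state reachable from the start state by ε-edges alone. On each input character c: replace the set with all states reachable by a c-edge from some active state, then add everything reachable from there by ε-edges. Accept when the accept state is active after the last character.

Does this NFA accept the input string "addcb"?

start: ε-closure({0}) = {0,1,2,6}
'a' @ 1: {3,4,7,8}
'd' @ 2: {1,2,5,6}
'd' @ 3: {7,8}
'c' @ 4: {9,10,12,14}
'b' @ 5: {11,15}  [accepting]
final: {11,15}; accept 11 in set

Answer: ACCEPT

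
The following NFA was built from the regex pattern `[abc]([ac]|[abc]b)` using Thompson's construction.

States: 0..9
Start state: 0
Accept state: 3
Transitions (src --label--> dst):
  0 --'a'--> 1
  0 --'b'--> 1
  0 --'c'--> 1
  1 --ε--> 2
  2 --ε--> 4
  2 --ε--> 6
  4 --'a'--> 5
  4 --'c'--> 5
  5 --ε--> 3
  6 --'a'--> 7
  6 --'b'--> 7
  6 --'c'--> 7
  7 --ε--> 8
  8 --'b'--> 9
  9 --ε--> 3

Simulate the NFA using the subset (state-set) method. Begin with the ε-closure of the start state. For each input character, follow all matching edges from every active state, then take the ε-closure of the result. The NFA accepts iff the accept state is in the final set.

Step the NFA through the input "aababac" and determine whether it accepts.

initial (ε-close {0}): {0}
'a' @ 1: {1,2,4,6}
'a' @ 2: {3,5,7,8}  ✓accept
'b' @ 3: {3,9}  ✓accept
'a' @ 4: {}  — dead — no transitions
rest 'bac' ignored (set empty)
after full input: {}  (accept=3 not in)

Answer: REJECT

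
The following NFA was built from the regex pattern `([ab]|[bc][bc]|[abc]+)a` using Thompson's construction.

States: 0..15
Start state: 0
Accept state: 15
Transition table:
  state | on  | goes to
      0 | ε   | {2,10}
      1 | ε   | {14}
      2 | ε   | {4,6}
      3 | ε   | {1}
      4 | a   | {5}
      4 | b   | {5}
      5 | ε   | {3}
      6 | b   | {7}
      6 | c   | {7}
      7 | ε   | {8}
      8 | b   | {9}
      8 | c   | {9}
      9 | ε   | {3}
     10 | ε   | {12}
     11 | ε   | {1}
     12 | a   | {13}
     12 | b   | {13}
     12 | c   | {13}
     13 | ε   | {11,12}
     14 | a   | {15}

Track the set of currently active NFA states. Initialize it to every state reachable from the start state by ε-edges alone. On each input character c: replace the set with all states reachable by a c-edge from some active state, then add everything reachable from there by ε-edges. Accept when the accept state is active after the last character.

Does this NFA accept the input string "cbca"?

initial (ε-close {0}): {0,2,4,6,10,12}
'c' @ 1: {1,7,8,11,12,13,14}
'b' @ 2: {1,3,9,11,12,13,14}
'c' @ 3: {1,11,12,13,14}
'a' @ 4: {1,11,12,13,14,15}  (accept∈set)
final: {1,11,12,13,14,15}; accept 15 in set

Answer: ACCEPT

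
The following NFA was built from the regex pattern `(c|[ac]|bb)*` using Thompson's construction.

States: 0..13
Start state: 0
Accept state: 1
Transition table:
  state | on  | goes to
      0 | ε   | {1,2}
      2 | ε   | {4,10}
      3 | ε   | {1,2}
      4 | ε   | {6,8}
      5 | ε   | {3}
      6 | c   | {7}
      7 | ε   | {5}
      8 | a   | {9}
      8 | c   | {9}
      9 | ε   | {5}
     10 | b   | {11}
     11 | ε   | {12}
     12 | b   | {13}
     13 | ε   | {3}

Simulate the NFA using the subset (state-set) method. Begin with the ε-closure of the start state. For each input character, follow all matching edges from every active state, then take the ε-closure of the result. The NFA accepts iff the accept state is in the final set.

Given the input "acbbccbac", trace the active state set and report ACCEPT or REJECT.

start: ε-closure({0}) = {0,1,2,4,6,8,10}
'a' @ 1: {1,2,3,4,5,6,8,9,10}  (accept∈set)
'c' @ 2: {1,2,3,4,5,6,7,8,9,10}  (accept∈set)
'b' @ 3: {11,12}
'b' @ 4: {1,2,3,4,6,8,10,13}  (accept∈set)
'c' @ 5: {1,2,3,4,5,6,7,8,9,10}  (accept∈set)
'c' @ 6: {1,2,3,4,5,6,7,8,9,10}  (accept∈set)
'b' @ 7: {11,12}
'a' @ 8: {}  — state set empty
rest 'c' ignored (set empty)
after full input: {}  (accept=1 not in)

Answer: REJECT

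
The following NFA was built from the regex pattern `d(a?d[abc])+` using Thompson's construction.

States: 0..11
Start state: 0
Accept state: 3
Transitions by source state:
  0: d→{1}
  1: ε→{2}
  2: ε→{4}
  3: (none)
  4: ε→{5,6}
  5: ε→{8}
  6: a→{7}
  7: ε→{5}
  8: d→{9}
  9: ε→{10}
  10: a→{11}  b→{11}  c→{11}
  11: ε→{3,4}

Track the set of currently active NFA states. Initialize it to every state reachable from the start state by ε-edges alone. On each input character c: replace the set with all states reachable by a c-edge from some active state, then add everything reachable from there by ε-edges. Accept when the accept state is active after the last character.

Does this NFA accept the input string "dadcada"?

Answer: ACCEPT

Derivation:
initial (ε-close {0}): {0}
'd' @ 1: {1,2,4,5,6,8}
'a' @ 2: {5,7,8}
'd' @ 3: {9,10}
'c' @ 4: {3,4,5,6,8,11}  [accepting]
'a' @ 5: {5,7,8}
'd' @ 6: {9,10}
'a' @ 7: {3,4,5,6,8,11}  [accepting]
final: {3,4,5,6,8,11}; accept 3 in set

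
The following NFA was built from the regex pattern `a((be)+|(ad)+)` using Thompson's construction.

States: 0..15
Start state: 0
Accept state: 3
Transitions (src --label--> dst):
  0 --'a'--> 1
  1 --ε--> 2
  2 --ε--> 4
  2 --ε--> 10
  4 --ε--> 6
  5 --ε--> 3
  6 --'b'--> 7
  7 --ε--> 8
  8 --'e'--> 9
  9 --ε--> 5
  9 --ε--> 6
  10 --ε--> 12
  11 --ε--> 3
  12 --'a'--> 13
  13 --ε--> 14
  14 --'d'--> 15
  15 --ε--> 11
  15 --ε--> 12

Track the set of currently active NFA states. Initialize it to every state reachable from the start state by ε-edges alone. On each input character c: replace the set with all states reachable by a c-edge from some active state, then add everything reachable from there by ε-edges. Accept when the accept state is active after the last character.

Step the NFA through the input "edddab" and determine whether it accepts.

Answer: REJECT

Derivation:
S₀ = ε-closure({0}) = {0}
'e' @ 1: {}  — dead — no transitions
rest 'dddab' ignored (set empty)
end set {} — state 3 not in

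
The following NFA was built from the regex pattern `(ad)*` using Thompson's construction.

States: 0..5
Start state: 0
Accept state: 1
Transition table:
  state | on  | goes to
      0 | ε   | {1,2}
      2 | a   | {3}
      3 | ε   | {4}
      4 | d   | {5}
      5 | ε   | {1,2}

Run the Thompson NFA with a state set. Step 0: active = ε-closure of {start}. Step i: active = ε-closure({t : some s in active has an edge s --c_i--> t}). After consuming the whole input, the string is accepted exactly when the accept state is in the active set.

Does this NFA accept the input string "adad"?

initial (ε-close {0}): {0,1,2}
'a' @ 1: {3,4}
'd' @ 2: {1,2,5}  ✓accept
'a' @ 3: {3,4}
'd' @ 4: {1,2,5}  ✓accept
final: {1,2,5}; accept 1 in set

Answer: ACCEPT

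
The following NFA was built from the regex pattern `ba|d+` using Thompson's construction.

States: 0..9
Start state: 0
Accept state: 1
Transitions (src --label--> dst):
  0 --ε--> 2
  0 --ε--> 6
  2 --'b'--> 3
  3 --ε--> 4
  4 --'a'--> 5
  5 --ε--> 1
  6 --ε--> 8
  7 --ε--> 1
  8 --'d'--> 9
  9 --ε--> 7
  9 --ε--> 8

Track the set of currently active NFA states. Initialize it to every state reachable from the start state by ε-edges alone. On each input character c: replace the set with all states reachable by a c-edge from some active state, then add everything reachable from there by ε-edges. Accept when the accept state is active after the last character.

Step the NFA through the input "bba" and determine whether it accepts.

Answer: REJECT

Steps:
start: ε-closure({0}) = {0,2,6,8}
'b' @ 1: {3,4}
'b' @ 2: {}  — no active states
rest 'a' ignored (set empty)
end set {} — state 1 not in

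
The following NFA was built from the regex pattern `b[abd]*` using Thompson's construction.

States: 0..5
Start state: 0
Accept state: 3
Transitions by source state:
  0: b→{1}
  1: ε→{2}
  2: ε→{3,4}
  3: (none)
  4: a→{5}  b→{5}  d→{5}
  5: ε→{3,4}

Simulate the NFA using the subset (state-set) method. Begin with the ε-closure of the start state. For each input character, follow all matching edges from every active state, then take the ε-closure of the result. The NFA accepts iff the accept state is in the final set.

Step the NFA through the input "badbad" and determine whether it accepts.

start: ε-closure({0}) = {0}
'b' @ 1: {1,2,3,4}  [accepting]
'a' @ 2: {3,4,5}  [accepting]
'd' @ 3: {3,4,5}  [accepting]
'b' @ 4: {3,4,5}  [accepting]
'a' @ 5: {3,4,5}  [accepting]
'd' @ 6: {3,4,5}  [accepting]
end set {3,4,5} — state 3 in

Answer: ACCEPT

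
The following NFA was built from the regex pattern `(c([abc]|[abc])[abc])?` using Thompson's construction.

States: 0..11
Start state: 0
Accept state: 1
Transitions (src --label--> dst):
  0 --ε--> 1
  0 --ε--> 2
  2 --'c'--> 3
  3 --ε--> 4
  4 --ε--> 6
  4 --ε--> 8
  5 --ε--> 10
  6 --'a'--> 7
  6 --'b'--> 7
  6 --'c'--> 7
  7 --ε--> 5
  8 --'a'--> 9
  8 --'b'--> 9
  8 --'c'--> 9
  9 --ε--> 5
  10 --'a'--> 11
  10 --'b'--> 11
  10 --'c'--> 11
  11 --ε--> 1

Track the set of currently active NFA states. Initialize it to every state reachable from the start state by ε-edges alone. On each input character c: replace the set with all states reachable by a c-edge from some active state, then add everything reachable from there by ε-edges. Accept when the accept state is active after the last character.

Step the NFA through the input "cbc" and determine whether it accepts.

Answer: ACCEPT

Trace:
start: ε-closure({0}) = {0,1,2}
'c' @ 1: {3,4,6,8}
'b' @ 2: {5,7,9,10}
'c' @ 3: {1,11}  [accepting]
after full input: {1,11}  (accept=1 in)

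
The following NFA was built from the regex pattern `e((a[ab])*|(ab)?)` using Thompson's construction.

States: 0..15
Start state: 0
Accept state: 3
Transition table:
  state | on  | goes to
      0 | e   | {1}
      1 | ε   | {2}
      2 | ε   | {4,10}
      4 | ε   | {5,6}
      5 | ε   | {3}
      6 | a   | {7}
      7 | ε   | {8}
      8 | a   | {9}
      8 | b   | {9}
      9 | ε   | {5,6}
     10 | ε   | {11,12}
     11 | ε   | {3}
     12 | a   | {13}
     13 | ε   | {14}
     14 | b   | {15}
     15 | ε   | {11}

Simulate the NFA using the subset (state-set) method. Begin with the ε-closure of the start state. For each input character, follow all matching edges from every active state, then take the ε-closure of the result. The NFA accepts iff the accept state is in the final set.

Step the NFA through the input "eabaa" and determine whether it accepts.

S₀ = ε-closure({0}) = {0}
'e' @ 1: {1,2,3,4,5,6,10,11,12}  [accepting]
'a' @ 2: {7,8,13,14}
'b' @ 3: {3,5,6,9,11,15}  [accepting]
'a' @ 4: {7,8}
'a' @ 5: {3,5,6,9}  [accepting]
final: {3,5,6,9}; accept 3 in set

Answer: ACCEPT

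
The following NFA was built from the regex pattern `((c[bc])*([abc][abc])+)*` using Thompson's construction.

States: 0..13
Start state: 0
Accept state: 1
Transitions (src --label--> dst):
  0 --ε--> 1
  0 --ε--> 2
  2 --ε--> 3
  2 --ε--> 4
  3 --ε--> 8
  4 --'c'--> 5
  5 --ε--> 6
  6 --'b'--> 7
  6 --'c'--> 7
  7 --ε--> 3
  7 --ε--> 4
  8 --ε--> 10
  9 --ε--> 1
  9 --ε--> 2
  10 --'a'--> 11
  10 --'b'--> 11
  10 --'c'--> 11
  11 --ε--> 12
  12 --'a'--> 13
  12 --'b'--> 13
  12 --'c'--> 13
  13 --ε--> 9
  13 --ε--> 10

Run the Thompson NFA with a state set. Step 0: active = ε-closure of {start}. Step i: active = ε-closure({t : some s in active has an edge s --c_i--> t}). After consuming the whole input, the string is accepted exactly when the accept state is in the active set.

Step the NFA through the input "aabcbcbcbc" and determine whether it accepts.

S₀ = ε-closure({0}) = {0,1,2,3,4,8,10}
'a' @ 1: {11,12}
'a' @ 2: {1,2,3,4,8,9,10,13}  ✓accept
'b' @ 3: {11,12}
'c' @ 4: {1,2,3,4,8,9,10,13}  ✓accept
'b' @ 5: {11,12}
'c' @ 6: {1,2,3,4,8,9,10,13}  ✓accept
'b' @ 7: {11,12}
'c' @ 8: {1,2,3,4,8,9,10,13}  ✓accept
'b' @ 9: {11,12}
'c' @ 10: {1,2,3,4,8,9,10,13}  ✓accept
after full input: {1,2,3,4,8,9,10,13}  (accept=1 in)

Answer: ACCEPT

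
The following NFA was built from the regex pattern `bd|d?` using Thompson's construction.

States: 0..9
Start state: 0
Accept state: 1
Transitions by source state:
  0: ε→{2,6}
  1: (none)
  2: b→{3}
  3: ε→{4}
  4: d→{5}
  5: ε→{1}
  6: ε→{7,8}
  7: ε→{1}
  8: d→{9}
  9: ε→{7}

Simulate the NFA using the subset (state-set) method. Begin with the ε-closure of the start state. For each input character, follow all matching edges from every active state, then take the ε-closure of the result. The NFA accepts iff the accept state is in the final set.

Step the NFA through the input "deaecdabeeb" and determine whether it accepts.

Answer: REJECT

Steps:
initial (ε-close {0}): {0,1,2,6,7,8}
'd' @ 1: {1,7,9}  [accepting]
'e' @ 2: {}  — no active states
rest 'aecdabeeb' ignored (set empty)
end set {} — state 1 not in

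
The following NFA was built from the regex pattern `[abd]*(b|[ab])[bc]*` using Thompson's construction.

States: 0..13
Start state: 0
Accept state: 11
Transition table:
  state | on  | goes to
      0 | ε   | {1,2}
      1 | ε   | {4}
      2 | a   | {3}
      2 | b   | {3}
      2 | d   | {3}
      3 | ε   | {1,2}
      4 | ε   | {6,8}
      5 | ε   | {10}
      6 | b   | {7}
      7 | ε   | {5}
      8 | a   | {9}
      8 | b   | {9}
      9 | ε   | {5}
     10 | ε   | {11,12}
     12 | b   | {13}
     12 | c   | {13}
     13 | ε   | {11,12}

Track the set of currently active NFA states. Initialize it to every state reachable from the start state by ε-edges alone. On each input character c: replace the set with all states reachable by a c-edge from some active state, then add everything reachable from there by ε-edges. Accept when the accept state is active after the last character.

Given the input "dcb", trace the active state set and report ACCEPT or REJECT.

start: ε-closure({0}) = {0,1,2,4,6,8}
'd' @ 1: {1,2,3,4,6,8}
'c' @ 2: {}  — no active states
rest 'b' ignored (set empty)
final: {}; accept 11 not in set

Answer: REJECT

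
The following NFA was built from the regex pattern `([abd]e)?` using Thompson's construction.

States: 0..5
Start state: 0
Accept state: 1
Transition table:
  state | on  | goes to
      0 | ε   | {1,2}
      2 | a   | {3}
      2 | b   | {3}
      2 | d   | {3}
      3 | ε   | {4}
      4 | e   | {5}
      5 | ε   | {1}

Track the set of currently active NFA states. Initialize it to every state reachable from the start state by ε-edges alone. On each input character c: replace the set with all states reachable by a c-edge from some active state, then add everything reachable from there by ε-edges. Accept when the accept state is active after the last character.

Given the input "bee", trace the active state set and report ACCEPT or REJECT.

Answer: REJECT

Derivation:
initial (ε-close {0}): {0,1,2}
'b' @ 1: {3,4}
'e' @ 2: {1,5}  [accepting]
'e' @ 3: {}  — state set empty
final: {}; accept 1 not in set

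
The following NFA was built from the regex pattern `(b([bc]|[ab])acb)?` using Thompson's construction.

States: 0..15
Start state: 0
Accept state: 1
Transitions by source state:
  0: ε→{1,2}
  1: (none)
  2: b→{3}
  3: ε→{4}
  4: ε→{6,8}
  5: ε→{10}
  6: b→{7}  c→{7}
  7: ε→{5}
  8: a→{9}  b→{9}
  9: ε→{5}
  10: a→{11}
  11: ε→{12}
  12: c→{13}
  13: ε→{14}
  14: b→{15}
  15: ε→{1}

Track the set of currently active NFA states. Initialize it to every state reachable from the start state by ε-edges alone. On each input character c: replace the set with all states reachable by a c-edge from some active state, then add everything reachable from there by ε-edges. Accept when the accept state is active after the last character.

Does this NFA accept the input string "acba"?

Answer: REJECT

Steps:
S₀ = ε-closure({0}) = {0,1,2}
'a' @ 1: {}  — dead — no transitions
rest 'cba' ignored (set empty)
after full input: {}  (accept=1 not in)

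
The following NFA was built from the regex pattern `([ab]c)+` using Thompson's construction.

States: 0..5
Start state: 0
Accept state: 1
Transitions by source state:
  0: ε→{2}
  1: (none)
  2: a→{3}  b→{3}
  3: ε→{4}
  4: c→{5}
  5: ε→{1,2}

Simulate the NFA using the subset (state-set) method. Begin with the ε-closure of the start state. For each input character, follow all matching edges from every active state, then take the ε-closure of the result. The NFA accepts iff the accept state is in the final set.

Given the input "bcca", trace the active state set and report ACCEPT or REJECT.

Answer: REJECT

Trace:
initial (ε-close {0}): {0,2}
'b' @ 1: {3,4}
'c' @ 2: {1,2,5}  ✓accept
'c' @ 3: {}  — dead — no transitions
rest 'a' ignored (set empty)
end set {} — state 1 not in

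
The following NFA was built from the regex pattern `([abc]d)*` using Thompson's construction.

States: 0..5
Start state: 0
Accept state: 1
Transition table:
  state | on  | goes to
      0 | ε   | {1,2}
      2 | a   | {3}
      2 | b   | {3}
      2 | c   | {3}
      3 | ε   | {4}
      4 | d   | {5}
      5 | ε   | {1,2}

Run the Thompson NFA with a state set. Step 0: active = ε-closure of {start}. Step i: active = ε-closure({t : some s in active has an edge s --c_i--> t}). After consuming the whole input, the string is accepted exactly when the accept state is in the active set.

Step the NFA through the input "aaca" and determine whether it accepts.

initial (ε-close {0}): {0,1,2}
'a' @ 1: {3,4}
'a' @ 2: {}  — state set empty
rest 'ca' ignored (set empty)
end set {} — state 1 not in

Answer: REJECT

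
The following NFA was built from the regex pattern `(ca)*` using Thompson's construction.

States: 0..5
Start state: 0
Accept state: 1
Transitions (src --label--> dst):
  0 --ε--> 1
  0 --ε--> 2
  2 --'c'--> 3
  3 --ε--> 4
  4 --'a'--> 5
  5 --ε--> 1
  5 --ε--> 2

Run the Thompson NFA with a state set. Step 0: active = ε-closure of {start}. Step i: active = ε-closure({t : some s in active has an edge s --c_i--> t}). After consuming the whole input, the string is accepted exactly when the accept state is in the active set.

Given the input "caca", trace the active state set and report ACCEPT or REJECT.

Answer: ACCEPT

Trace:
initial (ε-close {0}): {0,1,2}
'c' @ 1: {3,4}
'a' @ 2: {1,2,5}  (accept∈set)
'c' @ 3: {3,4}
'a' @ 4: {1,2,5}  (accept∈set)
after full input: {1,2,5}  (accept=1 in)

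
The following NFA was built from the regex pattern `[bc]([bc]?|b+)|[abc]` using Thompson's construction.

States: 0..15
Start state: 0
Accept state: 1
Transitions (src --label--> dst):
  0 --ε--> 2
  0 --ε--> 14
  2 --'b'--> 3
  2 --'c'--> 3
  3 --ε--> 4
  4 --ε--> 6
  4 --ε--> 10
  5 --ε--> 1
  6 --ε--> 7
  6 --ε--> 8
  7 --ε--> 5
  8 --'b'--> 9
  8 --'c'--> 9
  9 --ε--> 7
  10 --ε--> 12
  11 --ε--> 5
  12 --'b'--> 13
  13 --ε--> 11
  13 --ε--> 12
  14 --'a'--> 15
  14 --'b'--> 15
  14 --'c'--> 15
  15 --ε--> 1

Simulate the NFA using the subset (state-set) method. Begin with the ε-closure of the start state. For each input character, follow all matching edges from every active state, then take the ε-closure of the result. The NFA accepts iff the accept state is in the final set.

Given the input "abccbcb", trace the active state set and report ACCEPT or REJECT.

Answer: REJECT

Trace:
start: ε-closure({0}) = {0,2,14}
'a' @ 1: {1,15}  ✓accept
'b' @ 2: {}  — no active states
rest 'ccbcb' ignored (set empty)
after full input: {}  (accept=1 not in)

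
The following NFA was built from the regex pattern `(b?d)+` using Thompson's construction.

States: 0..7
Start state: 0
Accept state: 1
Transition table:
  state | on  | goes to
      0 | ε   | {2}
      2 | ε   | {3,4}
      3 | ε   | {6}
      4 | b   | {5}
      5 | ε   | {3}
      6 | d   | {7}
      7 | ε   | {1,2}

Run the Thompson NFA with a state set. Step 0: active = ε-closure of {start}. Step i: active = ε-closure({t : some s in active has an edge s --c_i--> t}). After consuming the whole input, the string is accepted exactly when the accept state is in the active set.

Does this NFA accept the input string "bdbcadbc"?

initial (ε-close {0}): {0,2,3,4,6}
'b' @ 1: {3,5,6}
'd' @ 2: {1,2,3,4,6,7}  ✓accept
'b' @ 3: {3,5,6}
'c' @ 4: {}  — no active states
rest 'adbc' ignored (set empty)
end set {} — state 1 not in

Answer: REJECT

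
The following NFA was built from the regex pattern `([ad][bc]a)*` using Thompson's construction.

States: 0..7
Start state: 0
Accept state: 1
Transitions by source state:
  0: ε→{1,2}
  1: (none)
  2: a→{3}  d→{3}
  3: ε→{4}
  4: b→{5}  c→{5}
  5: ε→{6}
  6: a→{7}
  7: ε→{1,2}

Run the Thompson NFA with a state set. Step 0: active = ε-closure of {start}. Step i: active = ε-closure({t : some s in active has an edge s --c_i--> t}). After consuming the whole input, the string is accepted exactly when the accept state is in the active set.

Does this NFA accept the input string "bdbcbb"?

initial (ε-close {0}): {0,1,2}
'b' @ 1: {}  — state set empty
rest 'dbcbb' ignored (set empty)
after full input: {}  (accept=1 not in)

Answer: REJECT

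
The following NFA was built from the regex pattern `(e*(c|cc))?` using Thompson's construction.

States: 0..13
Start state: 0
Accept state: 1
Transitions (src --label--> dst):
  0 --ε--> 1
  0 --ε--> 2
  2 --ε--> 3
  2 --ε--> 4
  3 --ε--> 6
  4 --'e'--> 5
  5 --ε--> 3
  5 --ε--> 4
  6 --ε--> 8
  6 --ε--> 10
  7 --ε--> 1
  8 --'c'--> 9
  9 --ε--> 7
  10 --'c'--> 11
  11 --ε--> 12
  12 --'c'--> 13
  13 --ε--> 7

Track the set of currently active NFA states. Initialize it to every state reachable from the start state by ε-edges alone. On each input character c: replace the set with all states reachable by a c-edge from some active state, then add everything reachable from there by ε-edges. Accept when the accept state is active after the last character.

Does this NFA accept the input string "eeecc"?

Answer: ACCEPT

Derivation:
initial (ε-close {0}): {0,1,2,3,4,6,8,10}
'e' @ 1: {3,4,5,6,8,10}
'e' @ 2: {3,4,5,6,8,10}
'e' @ 3: {3,4,5,6,8,10}
'c' @ 4: {1,7,9,11,12}  [accepting]
'c' @ 5: {1,7,13}  [accepting]
end set {1,7,13} — state 1 in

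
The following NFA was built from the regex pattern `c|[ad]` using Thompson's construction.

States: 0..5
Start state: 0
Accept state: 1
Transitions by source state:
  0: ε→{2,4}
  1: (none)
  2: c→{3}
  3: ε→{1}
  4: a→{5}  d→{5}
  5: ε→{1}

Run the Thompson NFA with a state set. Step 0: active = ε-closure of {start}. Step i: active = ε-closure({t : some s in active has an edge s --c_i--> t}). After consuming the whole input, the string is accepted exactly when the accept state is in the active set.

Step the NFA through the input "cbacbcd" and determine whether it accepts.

S₀ = ε-closure({0}) = {0,2,4}
'c' @ 1: {1,3}  ✓accept
'b' @ 2: {}  — no active states
rest 'acbcd' ignored (set empty)
end set {} — state 1 not in

Answer: REJECT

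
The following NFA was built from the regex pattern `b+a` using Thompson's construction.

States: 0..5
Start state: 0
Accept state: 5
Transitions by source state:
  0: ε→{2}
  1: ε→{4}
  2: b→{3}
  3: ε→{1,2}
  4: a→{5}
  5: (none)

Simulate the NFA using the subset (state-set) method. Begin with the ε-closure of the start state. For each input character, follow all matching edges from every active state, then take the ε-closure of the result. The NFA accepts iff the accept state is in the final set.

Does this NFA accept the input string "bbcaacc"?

Answer: REJECT

Derivation:
start: ε-closure({0}) = {0,2}
'b' @ 1: {1,2,3,4}
'b' @ 2: {1,2,3,4}
'c' @ 3: {}  — no active states
rest 'aacc' ignored (set empty)
after full input: {}  (accept=5 not in)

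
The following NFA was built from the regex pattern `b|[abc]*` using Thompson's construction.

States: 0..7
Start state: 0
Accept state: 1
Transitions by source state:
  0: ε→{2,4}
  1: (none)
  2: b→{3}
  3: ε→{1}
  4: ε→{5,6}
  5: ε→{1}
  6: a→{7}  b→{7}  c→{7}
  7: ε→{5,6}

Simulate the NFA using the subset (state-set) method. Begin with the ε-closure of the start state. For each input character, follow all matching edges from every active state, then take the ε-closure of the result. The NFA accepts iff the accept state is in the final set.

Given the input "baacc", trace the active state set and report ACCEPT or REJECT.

start: ε-closure({0}) = {0,1,2,4,5,6}
'b' @ 1: {1,3,5,6,7}  ✓accept
'a' @ 2: {1,5,6,7}  ✓accept
'a' @ 3: {1,5,6,7}  ✓accept
'c' @ 4: {1,5,6,7}  ✓accept
'c' @ 5: {1,5,6,7}  ✓accept
after full input: {1,5,6,7}  (accept=1 in)

Answer: ACCEPT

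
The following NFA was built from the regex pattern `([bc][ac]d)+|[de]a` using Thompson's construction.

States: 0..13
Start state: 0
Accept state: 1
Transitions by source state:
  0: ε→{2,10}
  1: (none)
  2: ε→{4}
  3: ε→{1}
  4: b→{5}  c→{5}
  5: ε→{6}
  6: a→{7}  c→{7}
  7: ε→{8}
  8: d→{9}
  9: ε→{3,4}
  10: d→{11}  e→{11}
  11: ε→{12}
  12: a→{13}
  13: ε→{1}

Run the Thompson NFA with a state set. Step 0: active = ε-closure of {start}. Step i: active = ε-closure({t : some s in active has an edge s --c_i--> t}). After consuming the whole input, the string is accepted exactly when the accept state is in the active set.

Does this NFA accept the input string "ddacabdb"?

S₀ = ε-closure({0}) = {0,2,4,10}
'd' @ 1: {11,12}
'd' @ 2: {}  — no active states
rest 'acabdb' ignored (set empty)
after full input: {}  (accept=1 not in)

Answer: REJECT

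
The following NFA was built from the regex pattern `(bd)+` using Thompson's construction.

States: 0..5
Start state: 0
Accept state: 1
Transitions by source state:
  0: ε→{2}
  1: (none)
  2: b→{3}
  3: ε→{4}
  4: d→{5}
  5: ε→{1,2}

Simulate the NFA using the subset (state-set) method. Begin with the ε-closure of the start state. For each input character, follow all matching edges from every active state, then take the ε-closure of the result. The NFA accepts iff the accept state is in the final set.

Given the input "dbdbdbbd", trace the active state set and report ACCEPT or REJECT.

Answer: REJECT

Derivation:
S₀ = ε-closure({0}) = {0,2}
'd' @ 1: {}  — no active states
rest 'bdbdbbd' ignored (set empty)
after full input: {}  (accept=1 not in)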